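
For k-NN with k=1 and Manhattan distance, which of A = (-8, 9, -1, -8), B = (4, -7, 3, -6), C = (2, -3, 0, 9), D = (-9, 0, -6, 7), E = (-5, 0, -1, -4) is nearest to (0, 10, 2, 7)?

Distances: d(A) = 27, d(B) = 35, d(C) = 19, d(D) = 27, d(E) = 29. Nearest: C = (2, -3, 0, 9) with distance 19.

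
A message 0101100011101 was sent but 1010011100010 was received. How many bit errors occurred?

Differing positions: 1, 2, 3, 4, 5, 6, 7, 8, 9, 10, 11, 12, 13. Hamming distance = 13.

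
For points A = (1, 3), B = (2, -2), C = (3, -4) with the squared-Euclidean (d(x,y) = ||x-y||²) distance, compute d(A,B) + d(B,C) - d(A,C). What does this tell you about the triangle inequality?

d(A,B) = 1² + 5² = 26, d(B,C) = 1² + 2² = 5, d(A,C) = 2² + 7² = 53.
d(A,B) + d(B,C) - d(A,C) = 26 + 5 - 53 = 31 - 53 = -22. This is < 0, so the triangle inequality FAILS for these points (squared-Euclidean is not a metric).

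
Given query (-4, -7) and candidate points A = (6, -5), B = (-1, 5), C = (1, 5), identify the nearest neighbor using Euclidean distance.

Distances: d(A) ≈ 10.198, d(B) ≈ 12.3693, d(C) = 13. Nearest: A = (6, -5) with distance 10.198.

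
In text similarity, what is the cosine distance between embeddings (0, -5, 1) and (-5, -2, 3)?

With u = (0, -5, 1), v = (-5, -2, 3):
u·v = 0·(-5) + (-5)·(-2) + 1·3 = 0 + 10 + 3 = 13.
|u| = √(0² + (-5)² + 1²) = √26, |v| = √((-5)² + (-2)² + 3²) = √38, so |u||v| = √(26·38) = √988.
cos θ = (u·v)/(|u||v|) = 13/√988 ≈ 0.4136
Cosine distance = 1 - cos θ ≈ 1 - 0.4136 = 0.5864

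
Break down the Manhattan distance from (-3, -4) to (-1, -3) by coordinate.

Σ|x_i - y_i| = |-3 - (-1)| + |-4 - (-3)| = 2 + 1 = 3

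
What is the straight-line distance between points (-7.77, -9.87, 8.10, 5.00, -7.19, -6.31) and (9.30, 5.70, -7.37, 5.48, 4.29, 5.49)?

√(Σ(x_i - y_i)²) = √((-7.77 - 9.3)² + (-9.87 - 5.7)² + (8.1 - (-7.37))² + (5 - 5.48)² + (-7.19 - 4.29)² + (-6.31 - 5.49)²)
= √((-17.07)² + (-15.57)² + 15.47² + (-0.48)² + (-11.48)² + (-11.8)²) = √(291.3849 + 242.4249 + 239.3209 + 0.2304 + 131.7904 + 139.24) = √1044.3915 ≈ 32.317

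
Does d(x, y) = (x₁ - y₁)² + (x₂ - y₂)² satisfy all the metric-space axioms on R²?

No. The squared Euclidean distance fails the triangle inequality. Counterexample: x = (0, 0), y = (1, 1), z = (2, 2). d(x,z) = 2² + 2² = 8, but d(x,y) + d(y,z) = (1² + 1²) + (1² + 1²) = 2 + 2 = 4. Since 8 > 4, the triangle inequality is violated. (Note: √d, the ordinary Euclidean distance, IS a metric.)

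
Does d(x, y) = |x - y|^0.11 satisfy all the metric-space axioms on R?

Yes. With 0 < p = 0.11 ≤ 1, d(x,y) = |x-y|^0.11 is a metric on R. Non-negativity and symmetry are immediate; |x-y|^0.11 = 0 ⟺ |x-y| = 0 ⟺ x = y. For the triangle inequality, the function t ↦ t^0.11 is subadditive on [0,∞) when p ≤ 1, so |x-z|^0.11 ≤ (|x-y| + |y-z|)^0.11 ≤ |x-y|^0.11 + |y-z|^0.11.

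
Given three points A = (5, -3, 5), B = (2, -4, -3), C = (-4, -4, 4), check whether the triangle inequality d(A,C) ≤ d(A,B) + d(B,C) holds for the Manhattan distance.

d(A,B) = 3 + 1 + 8 = 12, d(B,C) = 6 + 0 + 7 = 13, d(A,C) = 9 + 1 + 1 = 11.
d(A,C) = 11 ≤ 12 + 13 = 25. Triangle inequality is satisfied.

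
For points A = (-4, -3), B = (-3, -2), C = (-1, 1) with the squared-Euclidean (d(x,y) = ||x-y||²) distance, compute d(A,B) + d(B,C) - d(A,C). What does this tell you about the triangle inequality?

d(A,B) = 1² + 1² = 2, d(B,C) = 2² + 3² = 13, d(A,C) = 3² + 4² = 25.
d(A,B) + d(B,C) - d(A,C) = 2 + 13 - 25 = 15 - 25 = -10. This is < 0, so the triangle inequality FAILS for these points (squared-Euclidean is not a metric).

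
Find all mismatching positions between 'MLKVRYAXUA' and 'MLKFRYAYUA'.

Differing positions: 4, 8. Hamming distance = 2.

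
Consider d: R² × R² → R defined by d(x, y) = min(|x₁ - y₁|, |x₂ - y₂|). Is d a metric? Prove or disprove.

No. d fails identity of indiscernibles: take x = (-3, 0) and y = (-3, 1). Then d(x,y) = min(|-3 - (-3)|, |0 - 1|) = min(0, 1) = 0, yet x ≠ y.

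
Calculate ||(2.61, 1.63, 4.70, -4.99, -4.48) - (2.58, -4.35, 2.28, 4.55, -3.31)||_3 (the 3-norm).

(Σ|x_i - y_i|^3)^(1/3) = (|2.61 - 2.58|^3 + |1.63 - (-4.35)|^3 + |4.7 - 2.28|^3 + |-4.99 - 4.55|^3 + |-4.48 - (-3.31)|^3)^(1/3)
= (0.03^3 + 5.98^3 + 2.42^3 + 9.54^3 + 1.17^3)^(1/3) ≈ (0 + 213.8472 + 14.1725 + 868.2507 + 1.6016)^(1/3) = (1097.872)^(1/3) ≈ 10.3161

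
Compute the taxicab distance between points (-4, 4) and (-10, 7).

Σ|x_i - y_i| = |-4 - (-10)| + |4 - 7| = 6 + 3 = 9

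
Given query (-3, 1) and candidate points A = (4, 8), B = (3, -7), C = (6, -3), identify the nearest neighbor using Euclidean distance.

Distances: d(A) ≈ 9.8995, d(B) = 10, d(C) ≈ 9.8489. Nearest: C = (6, -3) with distance 9.8489.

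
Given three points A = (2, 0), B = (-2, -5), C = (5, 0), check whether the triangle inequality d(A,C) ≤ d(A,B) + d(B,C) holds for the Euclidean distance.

d(A,B) = √(4² + 5²) = √41 ≈ 6.4031, d(B,C) = √(7² + 5²) = √74 ≈ 8.6023, d(A,C) = √(3² + 0²) = √9 = 3.
d(A,C) = 3 ≤ 6.4031 + 8.6023 = 15.0054. Triangle inequality is satisfied.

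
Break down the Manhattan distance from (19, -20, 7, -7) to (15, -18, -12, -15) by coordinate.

Σ|x_i - y_i| = |19 - 15| + |-20 - (-18)| + |7 - (-12)| + |-7 - (-15)| = 4 + 2 + 19 + 8 = 33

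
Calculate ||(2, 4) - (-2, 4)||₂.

√(Σ(x_i - y_i)²) = √((2 - (-2))² + (4 - 4)²)
= √(4² + 0²) = √(16 + 0) = √16 = 4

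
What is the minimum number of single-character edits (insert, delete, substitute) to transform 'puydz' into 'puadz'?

Let D[i][j] be the edit distance between the first i characters of 'puydz' and the first j characters of 'puadz', with D[i][0] = i, D[0][j] = j, and D[i][j] = D[i-1][j-1] if the characters match, else 1 + min(D[i-1][j], D[i][j-1], D[i-1][j-1]). Filling the table (rows: prefixes of 'puydz', columns: prefixes of 'puadz'):
     ε  p  u  a  d  z
  ε  0  1  2  3  4  5
  p  1  0  1  2  3  4
  u  2  1  0  1  2  3
  y  3  2  1  1  2  3
  d  4  3  2  2  1  2
  z  5  4  3  3  2  1
The bottom-right entry gives D[5][5] = 1, so no sequence of fewer than 1 edit works. Backtracking through the table gives one optimal edit sequence (1 edit):
  puydz → puadz (sub y→a @3)
Edit distance = 1.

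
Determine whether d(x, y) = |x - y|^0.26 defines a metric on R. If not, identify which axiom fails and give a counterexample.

Yes. With 0 < p = 0.26 ≤ 1, d(x,y) = |x-y|^0.26 is a metric on R. Non-negativity and symmetry are immediate; |x-y|^0.26 = 0 ⟺ |x-y| = 0 ⟺ x = y. For the triangle inequality, the function t ↦ t^0.26 is subadditive on [0,∞) when p ≤ 1, so |x-z|^0.26 ≤ (|x-y| + |y-z|)^0.26 ≤ |x-y|^0.26 + |y-z|^0.26.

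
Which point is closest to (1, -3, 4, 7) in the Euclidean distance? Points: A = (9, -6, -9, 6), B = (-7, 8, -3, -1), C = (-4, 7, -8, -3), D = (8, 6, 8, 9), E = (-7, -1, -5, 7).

Distances: d(A) ≈ 15.5885, d(B) ≈ 17.2627, d(C) ≈ 19.2094, d(D) ≈ 12.2474, d(E) ≈ 12.2066. Nearest: E = (-7, -1, -5, 7) with distance 12.2066.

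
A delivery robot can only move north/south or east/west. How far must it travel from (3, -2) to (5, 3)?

Σ|x_i - y_i| = |3 - 5| + |-2 - 3| = 2 + 5 = 7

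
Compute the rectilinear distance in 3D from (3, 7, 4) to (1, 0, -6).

Σ|x_i - y_i| = |3 - 1| + |7 - 0| + |4 - (-6)| = 2 + 7 + 10 = 19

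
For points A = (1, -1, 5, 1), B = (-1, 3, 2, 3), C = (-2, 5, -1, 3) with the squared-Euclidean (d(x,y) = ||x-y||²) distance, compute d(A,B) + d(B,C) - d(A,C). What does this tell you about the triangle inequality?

d(A,B) = 2² + 4² + 3² + 2² = 33, d(B,C) = 1² + 2² + 3² + 0² = 14, d(A,C) = 3² + 6² + 6² + 2² = 85.
d(A,B) + d(B,C) - d(A,C) = 33 + 14 - 85 = 47 - 85 = -38. This is < 0, so the triangle inequality FAILS for these points (squared-Euclidean is not a metric).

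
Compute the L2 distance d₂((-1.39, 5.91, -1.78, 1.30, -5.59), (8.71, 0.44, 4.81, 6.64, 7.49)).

√(Σ(x_i - y_i)²) = √((-1.39 - 8.71)² + (5.91 - 0.44)² + (-1.78 - 4.81)² + (1.3 - 6.64)² + (-5.59 - 7.49)²)
= √((-10.1)² + 5.47² + (-6.59)² + (-5.34)² + (-13.08)²) = √(102.01 + 29.9209 + 43.4281 + 28.5156 + 171.0864) = √374.961 ≈ 19.3639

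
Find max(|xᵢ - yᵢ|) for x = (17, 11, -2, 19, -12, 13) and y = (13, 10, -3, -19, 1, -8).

max(|x_i - y_i|) = max(|17 - 13|, |11 - 10|, |-2 - (-3)|, |19 - (-19)|, |-12 - 1|, |13 - (-8)|) = max(4, 1, 1, 38, 13, 21) = 38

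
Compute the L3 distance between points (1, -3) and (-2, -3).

(Σ|x_i - y_i|^3)^(1/3) = (|1 - (-2)|^3 + |-3 - (-3)|^3)^(1/3)
= (3^3 + 0^3)^(1/3) = (27 + 0)^(1/3) = (27)^(1/3) = 3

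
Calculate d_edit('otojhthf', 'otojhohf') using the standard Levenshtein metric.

Let D[i][j] be the edit distance between the first i characters of 'otojhthf' and the first j characters of 'otojhohf', with D[i][0] = i, D[0][j] = j, and D[i][j] = D[i-1][j-1] if the characters match, else 1 + min(D[i-1][j], D[i][j-1], D[i-1][j-1]). Filling the table (rows: prefixes of 'otojhthf', columns: prefixes of 'otojhohf'):
     ε  o  t  o  j  h  o  h  f
  ε  0  1  2  3  4  5  6  7  8
  o  1  0  1  2  3  4  5  6  7
  t  2  1  0  1  2  3  4  5  6
  o  3  2  1  0  1  2  3  4  5
  j  4  3  2  1  0  1  2  3  4
  h  5  4  3  2  1  0  1  2  3
  t  6  5  4  3  2  1  1  2  3
  h  7  6  5  4  3  2  2  1  2
  f  8  7  6  5  4  3  3  2  1
The bottom-right entry gives D[8][8] = 1, so no sequence of fewer than 1 edit works. Backtracking through the table gives one optimal edit sequence (1 edit):
  otojhthf → otojhohf (sub t→o @6)
Edit distance = 1.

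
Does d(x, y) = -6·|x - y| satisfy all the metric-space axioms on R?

No. With c = -6 < 0, d fails non-negativity: d(4, 6) = -6·|4 - 6| = -6·2 = -12 < 0.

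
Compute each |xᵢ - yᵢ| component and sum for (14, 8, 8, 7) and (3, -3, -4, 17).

Σ|x_i - y_i| = |14 - 3| + |8 - (-3)| + |8 - (-4)| + |7 - 17| = 11 + 11 + 12 + 10 = 44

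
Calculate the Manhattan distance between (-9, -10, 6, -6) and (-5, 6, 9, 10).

Σ|x_i - y_i| = |-9 - (-5)| + |-10 - 6| + |6 - 9| + |-6 - 10| = 4 + 16 + 3 + 16 = 39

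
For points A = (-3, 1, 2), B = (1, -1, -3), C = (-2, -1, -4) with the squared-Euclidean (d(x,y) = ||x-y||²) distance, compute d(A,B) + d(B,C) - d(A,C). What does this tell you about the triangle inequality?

d(A,B) = 4² + 2² + 5² = 45, d(B,C) = 3² + 0² + 1² = 10, d(A,C) = 1² + 2² + 6² = 41.
d(A,B) + d(B,C) - d(A,C) = 45 + 10 - 41 = 55 - 41 = 14. This is ≥ 0, so the triangle inequality holds for these points.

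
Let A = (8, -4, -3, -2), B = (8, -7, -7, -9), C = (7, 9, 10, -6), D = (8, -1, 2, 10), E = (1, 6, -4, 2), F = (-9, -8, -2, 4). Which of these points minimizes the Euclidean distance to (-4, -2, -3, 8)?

Distances: d(A) ≈ 15.748, d(B) ≈ 21.7715, d(C) ≈ 24.6374, d(D) ≈ 13.1909, d(E) ≈ 11.225, d(F) ≈ 8.8318. Nearest: F = (-9, -8, -2, 4) with distance 8.8318.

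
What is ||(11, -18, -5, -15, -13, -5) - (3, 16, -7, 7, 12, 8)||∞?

max(|x_i - y_i|) = max(|11 - 3|, |-18 - 16|, |-5 - (-7)|, |-15 - 7|, |-13 - 12|, |-5 - 8|) = max(8, 34, 2, 22, 25, 13) = 34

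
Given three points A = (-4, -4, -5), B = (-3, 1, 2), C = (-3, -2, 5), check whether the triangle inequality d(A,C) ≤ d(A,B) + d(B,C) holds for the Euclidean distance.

d(A,B) = √(1² + 5² + 7²) = √75 ≈ 8.6603, d(B,C) = √(0² + 3² + 3²) = √18 ≈ 4.2426, d(A,C) = √(1² + 2² + 10²) = √105 ≈ 10.247.
d(A,C) ≈ 10.247 ≤ 8.6603 + 4.2426 = 12.9029. Triangle inequality is satisfied.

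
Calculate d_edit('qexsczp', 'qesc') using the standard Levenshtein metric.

Let D[i][j] be the edit distance between the first i characters of 'qexsczp' and the first j characters of 'qesc', with D[i][0] = i, D[0][j] = j, and D[i][j] = D[i-1][j-1] if the characters match, else 1 + min(D[i-1][j], D[i][j-1], D[i-1][j-1]). Filling the table (rows: prefixes of 'qexsczp', columns: prefixes of 'qesc'):
     ε  q  e  s  c
  ε  0  1  2  3  4
  q  1  0  1  2  3
  e  2  1  0  1  2
  x  3  2  1  1  2
  s  4  3  2  1  2
  c  5  4  3  2  1
  z  6  5  4  3  2
  p  7  6  5  4  3
The bottom-right entry gives D[7][4] = 3, so no sequence of fewer than 3 edits works. Backtracking through the table gives one optimal edit sequence (3 edits):
  qexsczp → qesczp (del x @3)
  qesczp → qescp (del z @5)
  qescp → qesc (del p @5)
Edit distance = 3.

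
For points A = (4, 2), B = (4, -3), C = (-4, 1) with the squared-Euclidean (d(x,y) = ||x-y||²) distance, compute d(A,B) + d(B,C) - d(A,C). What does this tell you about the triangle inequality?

d(A,B) = 0² + 5² = 25, d(B,C) = 8² + 4² = 80, d(A,C) = 8² + 1² = 65.
d(A,B) + d(B,C) - d(A,C) = 25 + 80 - 65 = 105 - 65 = 40. This is ≥ 0, so the triangle inequality holds for these points.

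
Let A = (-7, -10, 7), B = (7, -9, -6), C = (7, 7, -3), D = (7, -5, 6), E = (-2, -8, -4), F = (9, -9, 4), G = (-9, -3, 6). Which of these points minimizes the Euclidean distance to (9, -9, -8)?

Distances: d(A) ≈ 21.9545, d(B) ≈ 2.8284, d(C) ≈ 16.8819, d(D) ≈ 14.6969, d(E) ≈ 11.7473, d(F) = 12, d(G) ≈ 23.5797. Nearest: B = (7, -9, -6) with distance 2.8284.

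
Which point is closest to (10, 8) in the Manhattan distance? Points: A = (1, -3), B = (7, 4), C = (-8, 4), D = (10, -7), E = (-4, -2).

Distances: d(A) = 20, d(B) = 7, d(C) = 22, d(D) = 15, d(E) = 24. Nearest: B = (7, 4) with distance 7.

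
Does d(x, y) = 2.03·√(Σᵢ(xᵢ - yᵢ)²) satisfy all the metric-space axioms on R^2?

Yes. The L2 (Euclidean) norm induces a metric on R^2, and multiplying a metric by a positive constant 2.03 > 0 preserves all four axioms: non-negativity (2.03·||x-y|| ≥ 0), identity (2.03·||x-y|| = 0 ⟺ ||x-y|| = 0 ⟺ x = y), symmetry (||x-y|| = ||y-x||), and the triangle inequality (2.03·||x-z|| ≤ 2.03·||x-y|| + 2.03·||y-z||). So d is a metric.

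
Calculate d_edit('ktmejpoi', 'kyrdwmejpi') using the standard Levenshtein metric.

Let D[i][j] be the edit distance between the first i characters of 'ktmejpoi' and the first j characters of 'kyrdwmejpi', with D[i][0] = i, D[0][j] = j, and D[i][j] = D[i-1][j-1] if the characters match, else 1 + min(D[i-1][j], D[i][j-1], D[i-1][j-1]). Filling the table (rows: prefixes of 'ktmejpoi', columns: prefixes of 'kyrdwmejpi'):
     ε  k  y  r  d  w  m  e  j  p  i
  ε  0  1  2  3  4  5  6  7  8  9 10
  k  1  0  1  2  3  4  5  6  7  8  9
  t  2  1  1  2  3  4  5  6  7  8  9
  m  3  2  2  2  3  4  4  5  6  7  8
  e  4  3  3  3  3  4  5  4  5  6  7
  j  5  4  4  4  4  4  5  5  4  5  6
  p  6  5  5  5  5  5  5  6  5  4  5
  o  7  6  6  6  6  6  6  6  6  5  5
  i  8  7  7  7  7  7  7  7  7  6  5
The bottom-right entry gives D[8][10] = 5, so no sequence of fewer than 5 edits works. Backtracking through the table gives one optimal edit sequence (5 edits):
  ktmejpoi → kytmejpoi (ins y @2)
  kytmejpoi → kyrtmejpoi (ins r @3)
  kyrtmejpoi → kyrdtmejpoi (ins d @4)
  kyrdtmejpoi → kyrdwmejpoi (sub t→w @5)
  kyrdwmejpoi → kyrdwmejpi (del o @10)
Edit distance = 5.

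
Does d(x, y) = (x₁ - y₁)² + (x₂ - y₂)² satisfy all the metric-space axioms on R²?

No. The squared Euclidean distance fails the triangle inequality. Counterexample: x = (0, 0), y = (4, 4), z = (8, 8). d(x,z) = 8² + 8² = 128, but d(x,y) + d(y,z) = (4² + 4²) + (4² + 4²) = 32 + 32 = 64. Since 128 > 64, the triangle inequality is violated. (Note: √d, the ordinary Euclidean distance, IS a metric.)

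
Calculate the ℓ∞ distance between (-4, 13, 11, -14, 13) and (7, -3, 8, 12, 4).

max(|x_i - y_i|) = max(|-4 - 7|, |13 - (-3)|, |11 - 8|, |-14 - 12|, |13 - 4|) = max(11, 16, 3, 26, 9) = 26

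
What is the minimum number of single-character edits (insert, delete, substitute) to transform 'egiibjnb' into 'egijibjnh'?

Let D[i][j] be the edit distance between the first i characters of 'egiibjnb' and the first j characters of 'egijibjnh', with D[i][0] = i, D[0][j] = j, and D[i][j] = D[i-1][j-1] if the characters match, else 1 + min(D[i-1][j], D[i][j-1], D[i-1][j-1]). Filling the table (rows: prefixes of 'egiibjnb', columns: prefixes of 'egijibjnh'):
     ε  e  g  i  j  i  b  j  n  h
  ε  0  1  2  3  4  5  6  7  8  9
  e  1  0  1  2  3  4  5  6  7  8
  g  2  1  0  1  2  3  4  5  6  7
  i  3  2  1  0  1  2  3  4  5  6
  i  4  3  2  1  1  1  2  3  4  5
  b  5  4  3  2  2  2  1  2  3  4
  j  6  5  4  3  2  3  2  1  2  3
  n  7  6  5  4  3  3  3  2  1  2
  b  8  7  6  5  4  4  3  3  2  2
The bottom-right entry gives D[8][9] = 2, so no sequence of fewer than 2 edits works. Backtracking through the table gives one optimal edit sequence (2 edits):
  egiibjnb → egijibjnb (ins j @4)
  egijibjnb → egijibjnh (sub b→h @9)
Edit distance = 2.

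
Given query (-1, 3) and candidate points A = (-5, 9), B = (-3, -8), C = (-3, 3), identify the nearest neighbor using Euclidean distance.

Distances: d(A) ≈ 7.2111, d(B) ≈ 11.1803, d(C) = 2. Nearest: C = (-3, 3) with distance 2.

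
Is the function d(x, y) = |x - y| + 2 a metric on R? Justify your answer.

No. d fails identity of indiscernibles (specifically d(x,x) = 0): d(-8, -8) = |-8 - (-8)| + 2 = 0 + 2 = 2 ≠ 0.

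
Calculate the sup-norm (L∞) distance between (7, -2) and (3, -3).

max(|x_i - y_i|) = max(|7 - 3|, |-2 - (-3)|) = max(4, 1) = 4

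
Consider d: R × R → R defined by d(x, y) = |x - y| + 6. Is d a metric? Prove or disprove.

No. d fails identity of indiscernibles (specifically d(x,x) = 0): d(0, 0) = |0 - 0| + 6 = 0 + 6 = 6 ≠ 0.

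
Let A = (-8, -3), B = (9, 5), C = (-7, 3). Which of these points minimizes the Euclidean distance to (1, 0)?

Distances: d(A) ≈ 9.4868, d(B) ≈ 9.434, d(C) ≈ 8.544. Nearest: C = (-7, 3) with distance 8.544.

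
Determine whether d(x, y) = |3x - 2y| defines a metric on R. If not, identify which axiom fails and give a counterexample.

No. d fails symmetry: d(6, 8) = |3·6 - 2·8| = |2| = 2, but d(8, 6) = |3·8 - 2·6| = |12| = 12. Since 2 ≠ 12, d(x,y) ≠ d(y,x) in general.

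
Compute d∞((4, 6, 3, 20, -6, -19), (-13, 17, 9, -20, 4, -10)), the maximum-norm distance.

max(|x_i - y_i|) = max(|4 - (-13)|, |6 - 17|, |3 - 9|, |20 - (-20)|, |-6 - 4|, |-19 - (-10)|) = max(17, 11, 6, 40, 10, 9) = 40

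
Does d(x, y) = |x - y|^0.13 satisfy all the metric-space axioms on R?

Yes. With 0 < p = 0.13 ≤ 1, d(x,y) = |x-y|^0.13 is a metric on R. Non-negativity and symmetry are immediate; |x-y|^0.13 = 0 ⟺ |x-y| = 0 ⟺ x = y. For the triangle inequality, the function t ↦ t^0.13 is subadditive on [0,∞) when p ≤ 1, so |x-z|^0.13 ≤ (|x-y| + |y-z|)^0.13 ≤ |x-y|^0.13 + |y-z|^0.13.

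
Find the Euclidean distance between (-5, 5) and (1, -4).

√(Σ(x_i - y_i)²) = √((-5 - 1)² + (5 - (-4))²)
= √((-6)² + 9²) = √(36 + 81) = √117 ≈ 10.8167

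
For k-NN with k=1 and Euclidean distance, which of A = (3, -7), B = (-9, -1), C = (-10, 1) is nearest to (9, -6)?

Distances: d(A) ≈ 6.0828, d(B) ≈ 18.6815, d(C) ≈ 20.2485. Nearest: A = (3, -7) with distance 6.0828.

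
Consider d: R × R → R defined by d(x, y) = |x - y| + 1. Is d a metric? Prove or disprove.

No. d fails identity of indiscernibles (specifically d(x,x) = 0): d(5, 5) = |5 - 5| + 1 = 0 + 1 = 1 ≠ 0.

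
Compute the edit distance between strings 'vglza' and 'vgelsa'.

Let D[i][j] be the edit distance between the first i characters of 'vglza' and the first j characters of 'vgelsa', with D[i][0] = i, D[0][j] = j, and D[i][j] = D[i-1][j-1] if the characters match, else 1 + min(D[i-1][j], D[i][j-1], D[i-1][j-1]). Filling the table (rows: prefixes of 'vglza', columns: prefixes of 'vgelsa'):
     ε  v  g  e  l  s  a
  ε  0  1  2  3  4  5  6
  v  1  0  1  2  3  4  5
  g  2  1  0  1  2  3  4
  l  3  2  1  1  1  2  3
  z  4  3  2  2  2  2  3
  a  5  4  3  3  3  3  2
The bottom-right entry gives D[5][6] = 2, so no sequence of fewer than 2 edits works. Backtracking through the table gives one optimal edit sequence (2 edits):
  vglza → vgelza (ins e @3)
  vgelza → vgelsa (sub z→s @5)
Edit distance = 2.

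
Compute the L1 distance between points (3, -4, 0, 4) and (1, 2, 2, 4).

Σ|x_i - y_i| = |3 - 1| + |-4 - 2| + |0 - 2| + |4 - 4| = 2 + 6 + 2 + 0 = 10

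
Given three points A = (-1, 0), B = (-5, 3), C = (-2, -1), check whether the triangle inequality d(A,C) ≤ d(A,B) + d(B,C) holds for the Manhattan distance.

d(A,B) = 4 + 3 = 7, d(B,C) = 3 + 4 = 7, d(A,C) = 1 + 1 = 2.
d(A,C) = 2 ≤ 7 + 7 = 14. Triangle inequality is satisfied.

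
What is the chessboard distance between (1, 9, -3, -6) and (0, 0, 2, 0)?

max(|x_i - y_i|) = max(|1 - 0|, |9 - 0|, |-3 - 2|, |-6 - 0|) = max(1, 9, 5, 6) = 9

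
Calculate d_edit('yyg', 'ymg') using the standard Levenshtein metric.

Let D[i][j] be the edit distance between the first i characters of 'yyg' and the first j characters of 'ymg', with D[i][0] = i, D[0][j] = j, and D[i][j] = D[i-1][j-1] if the characters match, else 1 + min(D[i-1][j], D[i][j-1], D[i-1][j-1]). Filling the table (rows: prefixes of 'yyg', columns: prefixes of 'ymg'):
     ε  y  m  g
  ε  0  1  2  3
  y  1  0  1  2
  y  2  1  1  2
  g  3  2  2  1
The bottom-right entry gives D[3][3] = 1, so no sequence of fewer than 1 edit works. Backtracking through the table gives one optimal edit sequence (1 edit):
  yyg → ymg (sub y→m @2)
Edit distance = 1.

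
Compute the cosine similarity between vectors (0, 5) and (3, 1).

With u = (0, 5), v = (3, 1):
u·v = 0·3 + 5·1 = 0 + 5 = 5.
|u| = √(0² + 5²) = √25, |v| = √(3² + 1²) = √10, so |u||v| = √(25·10) = √250.
cos θ = (u·v)/(|u||v|) = 5/√250 ≈ 0.3162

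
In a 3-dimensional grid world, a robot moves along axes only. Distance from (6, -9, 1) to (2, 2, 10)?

Σ|x_i - y_i| = |6 - 2| + |-9 - 2| + |1 - 10| = 4 + 11 + 9 = 24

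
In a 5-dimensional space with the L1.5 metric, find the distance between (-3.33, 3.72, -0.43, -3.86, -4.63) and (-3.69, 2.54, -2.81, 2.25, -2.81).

(Σ|x_i - y_i|^1.5)^(1/1.5) = (|-3.33 - (-3.69)|^1.5 + |3.72 - 2.54|^1.5 + |-0.43 - (-2.81)|^1.5 + |-3.86 - 2.25|^1.5 + |-4.63 - (-2.81)|^1.5)^(1/1.5)
= (0.36^1.5 + 1.18^1.5 + 2.38^1.5 + 6.11^1.5 + 1.82^1.5)^(1/1.5) ≈ (0.216 + 1.2818 + 3.6717 + 15.103 + 2.4553)^(1/1.5) = (22.7278)^(1/1.5) ≈ 8.0236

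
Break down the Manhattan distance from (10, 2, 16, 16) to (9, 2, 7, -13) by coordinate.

Σ|x_i - y_i| = |10 - 9| + |2 - 2| + |16 - 7| + |16 - (-13)| = 1 + 0 + 9 + 29 = 39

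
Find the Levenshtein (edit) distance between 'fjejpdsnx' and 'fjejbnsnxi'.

Let D[i][j] be the edit distance between the first i characters of 'fjejpdsnx' and the first j characters of 'fjejbnsnxi', with D[i][0] = i, D[0][j] = j, and D[i][j] = D[i-1][j-1] if the characters match, else 1 + min(D[i-1][j], D[i][j-1], D[i-1][j-1]). Filling the table (rows: prefixes of 'fjejpdsnx', columns: prefixes of 'fjejbnsnxi'):
     ε  f  j  e  j  b  n  s  n  x  i
  ε  0  1  2  3  4  5  6  7  8  9 10
  f  1  0  1  2  3  4  5  6  7  8  9
  j  2  1  0  1  2  3  4  5  6  7  8
  e  3  2  1  0  1  2  3  4  5  6  7
  j  4  3  2  1  0  1  2  3  4  5  6
  p  5  4  3  2  1  1  2  3  4  5  6
  d  6  5  4  3  2  2  2  3  4  5  6
  s  7  6  5  4  3  3  3  2  3  4  5
  n  8  7  6  5  4  4  3  3  2  3  4
  x  9  8  7  6  5  5  4  4  3  2  3
The bottom-right entry gives D[9][10] = 3, so no sequence of fewer than 3 edits works. Backtracking through the table gives one optimal edit sequence (3 edits):
  fjejpdsnx → fjejbdsnx (sub p→b @5)
  fjejbdsnx → fjejbnsnx (sub d→n @6)
  fjejbnsnx → fjejbnsnxi (ins i @10)
Edit distance = 3.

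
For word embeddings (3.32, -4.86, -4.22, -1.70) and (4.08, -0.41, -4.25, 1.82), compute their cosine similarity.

With u = (3.32, -4.86, -4.22, -1.70), v = (4.08, -0.41, -4.25, 1.82):
u·v = 3.32·4.08 + (-4.86)·(-0.41) + (-4.22)·(-4.25) + (-1.7)·1.82 = 13.5456 + 1.9926 + 17.935 + (-3.094) = 30.3792.
|u| = √(3.32² + (-4.86)² + (-4.22)² + (-1.7)²) = √(11.0224 + 23.6196 + 17.8084 + 2.89) = √55.3404, |v| = √(4.08² + (-0.41)² + (-4.25)² + 1.82²) = √(16.6464 + 0.1681 + 18.0625 + 3.3124) = √38.1894.
cos θ = (u·v)/(|u||v|) = 30.3792/(√55.3404·√38.1894) ≈ 0.6608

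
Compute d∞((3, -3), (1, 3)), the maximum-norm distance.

max(|x_i - y_i|) = max(|3 - 1|, |-3 - 3|) = max(2, 6) = 6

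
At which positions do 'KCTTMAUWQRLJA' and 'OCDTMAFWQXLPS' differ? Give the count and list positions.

Differing positions: 1, 3, 7, 10, 12, 13. Hamming distance = 6.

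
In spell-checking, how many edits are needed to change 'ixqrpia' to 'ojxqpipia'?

Let D[i][j] be the edit distance between the first i characters of 'ixqrpia' and the first j characters of 'ojxqpipia', with D[i][0] = i, D[0][j] = j, and D[i][j] = D[i-1][j-1] if the characters match, else 1 + min(D[i-1][j], D[i][j-1], D[i-1][j-1]). Filling the table (rows: prefixes of 'ixqrpia', columns: prefixes of 'ojxqpipia'):
     ε  o  j  x  q  p  i  p  i  a
  ε  0  1  2  3  4  5  6  7  8  9
  i  1  1  2  3  4  5  5  6  7  8
  x  2  2  2  2  3  4  5  6  7  8
  q  3  3  3  3  2  3  4  5  6  7
  r  4  4  4  4  3  3  4  5  6  7
  p  5  5  5  5  4  3  4  4  5  6
  i  6  6  6  6  5  4  3  4  4  5
  a  7  7  7  7  6  5  4  4  5  4
The bottom-right entry gives D[7][9] = 4, so no sequence of fewer than 4 edits works. Backtracking through the table gives one optimal edit sequence (4 edits):
  ixqrpia → oixqrpia (ins o @1)
  oixqrpia → ojxqrpia (sub i→j @2)
  ojxqrpia → ojxqprpia (ins p @5)
  ojxqprpia → ojxqpipia (sub r→i @6)
Edit distance = 4.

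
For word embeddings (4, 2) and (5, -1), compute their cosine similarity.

With u = (4, 2), v = (5, -1):
u·v = 4·5 + 2·(-1) = 20 + (-2) = 18.
|u| = √(4² + 2²) = √20, |v| = √(5² + (-1)²) = √26, so |u||v| = √(20·26) = √520.
cos θ = (u·v)/(|u||v|) = 18/√520 ≈ 0.7894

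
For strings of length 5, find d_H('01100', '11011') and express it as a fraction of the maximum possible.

Differing positions: 1, 3, 4, 5. Hamming distance = 4. The maximum possible Hamming distance for length-5 strings is 5, so d_H/5 = 4/5 = 0.8.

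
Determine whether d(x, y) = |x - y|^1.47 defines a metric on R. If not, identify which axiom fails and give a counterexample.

No. d(x,y) = |x-y|^1.47 fails the triangle inequality since p = 1.47 > 1. Counterexample: x = 2, y = 9, z = 15. d(x,z) = |2 - 15|^1.47 = 13^1.47 ≈ 43.4007, but d(x,y) + d(y,z) = 7^1.47 + 6^1.47 ≈ 17.47 + 13.9278 = 31.3978. Since 43.4007 > 31.3978, the triangle inequality is violated.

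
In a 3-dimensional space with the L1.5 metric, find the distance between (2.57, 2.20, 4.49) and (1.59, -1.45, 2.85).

(Σ|x_i - y_i|^1.5)^(1/1.5) = (|2.57 - 1.59|^1.5 + |2.2 - (-1.45)|^1.5 + |4.49 - 2.85|^1.5)^(1/1.5)
= (0.98^1.5 + 3.65^1.5 + 1.64^1.5)^(1/1.5) ≈ (0.9702 + 6.9733 + 2.1002)^(1/1.5) = (10.0437)^(1/1.5) ≈ 4.6551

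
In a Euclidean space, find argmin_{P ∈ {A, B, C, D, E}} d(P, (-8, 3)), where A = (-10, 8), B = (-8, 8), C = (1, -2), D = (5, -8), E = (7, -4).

Distances: d(A) ≈ 5.3852, d(B) = 5, d(C) ≈ 10.2956, d(D) ≈ 17.0294, d(E) ≈ 16.5529. Nearest: B = (-8, 8) with distance 5.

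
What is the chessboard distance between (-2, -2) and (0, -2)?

max(|x_i - y_i|) = max(|-2 - 0|, |-2 - (-2)|) = max(2, 0) = 2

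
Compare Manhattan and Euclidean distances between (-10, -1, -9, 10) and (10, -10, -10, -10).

L1 = |-10 - 10| + |-1 - (-10)| + |-9 - (-10)| + |10 - (-10)| = 20 + 9 + 1 + 20 = 50
L2 = √(20² + 9² + 1² + 20²) = √882 ≈ 29.6985
L1 ≥ L2 always (equality iff movement is along one axis); L1 > L2 here.
Ratio L1/L2 = 50/√882 ≈ 1.6836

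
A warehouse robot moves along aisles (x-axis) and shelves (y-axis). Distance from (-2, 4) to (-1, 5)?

Σ|x_i - y_i| = |-2 - (-1)| + |4 - 5| = 1 + 1 = 2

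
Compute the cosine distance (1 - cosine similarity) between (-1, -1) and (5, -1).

With u = (-1, -1), v = (5, -1):
u·v = (-1)·5 + (-1)·(-1) = (-5) + 1 = -4.
|u| = √((-1)² + (-1)²) = √2, |v| = √(5² + (-1)²) = √26, so |u||v| = √(2·26) = √52.
cos θ = (u·v)/(|u||v|) = -4/√52 ≈ -0.5547
Cosine distance = 1 - cos θ ≈ 1 - (-0.5547) = 1.5547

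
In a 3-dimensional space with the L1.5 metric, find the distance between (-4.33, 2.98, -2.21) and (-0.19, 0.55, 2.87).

(Σ|x_i - y_i|^1.5)^(1/1.5) = (|-4.33 - (-0.19)|^1.5 + |2.98 - 0.55|^1.5 + |-2.21 - 2.87|^1.5)^(1/1.5)
= (4.14^1.5 + 2.43^1.5 + 5.08^1.5)^(1/1.5) ≈ (8.4237 + 3.788 + 11.4497)^(1/1.5) = (23.6614)^(1/1.5) ≈ 8.2419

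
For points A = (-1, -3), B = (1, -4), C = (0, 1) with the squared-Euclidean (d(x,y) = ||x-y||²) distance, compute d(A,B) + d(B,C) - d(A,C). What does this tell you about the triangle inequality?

d(A,B) = 2² + 1² = 5, d(B,C) = 1² + 5² = 26, d(A,C) = 1² + 4² = 17.
d(A,B) + d(B,C) - d(A,C) = 5 + 26 - 17 = 31 - 17 = 14. This is ≥ 0, so the triangle inequality holds for these points.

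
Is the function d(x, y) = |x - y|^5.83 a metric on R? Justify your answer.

No. d(x,y) = |x-y|^5.83 fails the triangle inequality since p = 5.83 > 1. Counterexample: x = 2, y = 10, z = 19. d(x,z) = |2 - 19|^5.83 = 17^5.83 ≈ 14911358.4987, but d(x,y) + d(y,z) = 8^5.83 + 9^5.83 ≈ 184083.3988 + 365791.6858 = 549875.0846. Since 14911358.4987 > 549875.0846, the triangle inequality is violated.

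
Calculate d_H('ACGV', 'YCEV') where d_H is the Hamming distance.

Differing positions: 1, 3. Hamming distance = 2.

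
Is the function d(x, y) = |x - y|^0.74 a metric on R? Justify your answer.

Yes. With 0 < p = 0.74 ≤ 1, d(x,y) = |x-y|^0.74 is a metric on R. Non-negativity and symmetry are immediate; |x-y|^0.74 = 0 ⟺ |x-y| = 0 ⟺ x = y. For the triangle inequality, the function t ↦ t^0.74 is subadditive on [0,∞) when p ≤ 1, so |x-z|^0.74 ≤ (|x-y| + |y-z|)^0.74 ≤ |x-y|^0.74 + |y-z|^0.74.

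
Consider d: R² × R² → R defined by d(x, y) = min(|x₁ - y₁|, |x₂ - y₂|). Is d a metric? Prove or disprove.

No. d fails identity of indiscernibles: take x = (-5, 0) and y = (-5, 8). Then d(x,y) = min(|-5 - (-5)|, |0 - 8|) = min(0, 8) = 0, yet x ≠ y.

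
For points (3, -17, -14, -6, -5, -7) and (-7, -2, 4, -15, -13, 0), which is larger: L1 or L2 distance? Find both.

L1 = |3 - (-7)| + |-17 - (-2)| + |-14 - 4| + |-6 - (-15)| + |-5 - (-13)| + |-7 - 0| = 10 + 15 + 18 + 9 + 8 + 7 = 67
L2 = √(10² + 15² + 18² + 9² + 8² + 7²) = √843 ≈ 29.0345
L1 ≥ L2 always (equality iff movement is along one axis); L1 > L2 here.
Ratio L1/L2 = 67/√843 ≈ 2.3076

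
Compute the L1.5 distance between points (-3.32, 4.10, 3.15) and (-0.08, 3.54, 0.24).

(Σ|x_i - y_i|^1.5)^(1/1.5) = (|-3.32 - (-0.08)|^1.5 + |4.1 - 3.54|^1.5 + |3.15 - 0.24|^1.5)^(1/1.5)
= (3.24^1.5 + 0.56^1.5 + 2.91^1.5)^(1/1.5) ≈ (5.832 + 0.4191 + 4.9641)^(1/1.5) = (11.2152)^(1/1.5) ≈ 5.0104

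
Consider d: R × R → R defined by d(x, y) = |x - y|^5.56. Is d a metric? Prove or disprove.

No. d(x,y) = |x-y|^5.56 fails the triangle inequality since p = 5.56 > 1. Counterexample: x = 0, y = 8, z = 9. d(x,z) = |0 - 9|^5.56 = 9^5.56 ≈ 202110.2561, but d(x,y) + d(y,z) = 8^5.56 + 1^5.56 ≈ 104997.831 + 1 = 104998.831. Since 202110.2561 > 104998.831, the triangle inequality is violated.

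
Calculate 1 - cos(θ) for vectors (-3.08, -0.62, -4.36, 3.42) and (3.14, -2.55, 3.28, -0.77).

With u = (-3.08, -0.62, -4.36, 3.42), v = (3.14, -2.55, 3.28, -0.77):
u·v = (-3.08)·3.14 + (-0.62)·(-2.55) + (-4.36)·3.28 + 3.42·(-0.77) = (-9.6712) + 1.581 + (-14.3008) + (-2.6334) = -25.0244.
|u| = √((-3.08)² + (-0.62)² + (-4.36)² + 3.42²) = √(9.4864 + 0.3844 + 19.0096 + 11.6964) = √40.5768, |v| = √(3.14² + (-2.55)² + 3.28² + (-0.77)²) = √(9.8596 + 6.5025 + 10.7584 + 0.5929) = √27.7134.
cos θ = (u·v)/(|u||v|) = -25.0244/(√40.5768·√27.7134) ≈ -0.7462
Cosine distance = 1 - cos θ ≈ 1 - (-0.7462) = 1.7462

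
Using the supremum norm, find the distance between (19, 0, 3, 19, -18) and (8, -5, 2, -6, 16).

max(|x_i - y_i|) = max(|19 - 8|, |0 - (-5)|, |3 - 2|, |19 - (-6)|, |-18 - 16|) = max(11, 5, 1, 25, 34) = 34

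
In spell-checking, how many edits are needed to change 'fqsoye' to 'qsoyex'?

Let D[i][j] be the edit distance between the first i characters of 'fqsoye' and the first j characters of 'qsoyex', with D[i][0] = i, D[0][j] = j, and D[i][j] = D[i-1][j-1] if the characters match, else 1 + min(D[i-1][j], D[i][j-1], D[i-1][j-1]). Filling the table (rows: prefixes of 'fqsoye', columns: prefixes of 'qsoyex'):
     ε  q  s  o  y  e  x
  ε  0  1  2  3  4  5  6
  f  1  1  2  3  4  5  6
  q  2  1  2  3  4  5  6
  s  3  2  1  2  3  4  5
  o  4  3  2  1  2  3  4
  y  5  4  3  2  1  2  3
  e  6  5  4  3  2  1  2
The bottom-right entry gives D[6][6] = 2, so no sequence of fewer than 2 edits works. Backtracking through the table gives one optimal edit sequence (2 edits):
  fqsoye → qsoye (del f @1)
  qsoye → qsoyex (ins x @6)
Edit distance = 2.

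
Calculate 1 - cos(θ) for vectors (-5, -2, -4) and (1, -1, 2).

With u = (-5, -2, -4), v = (1, -1, 2):
u·v = (-5)·1 + (-2)·(-1) + (-4)·2 = (-5) + 2 + (-8) = -11.
|u| = √((-5)² + (-2)² + (-4)²) = √45, |v| = √(1² + (-1)² + 2²) = √6, so |u||v| = √(45·6) = √270.
cos θ = (u·v)/(|u||v|) = -11/√270 ≈ -0.6694
Cosine distance = 1 - cos θ ≈ 1 - (-0.6694) = 1.6694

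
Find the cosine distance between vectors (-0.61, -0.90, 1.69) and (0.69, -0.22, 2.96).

With u = (-0.61, -0.90, 1.69), v = (0.69, -0.22, 2.96):
u·v = (-0.61)·0.69 + (-0.9)·(-0.22) + 1.69·2.96 = (-0.4209) + 0.198 + 5.0024 = 4.7795.
|u| = √((-0.61)² + (-0.9)² + 1.69²) = √(0.3721 + 0.81 + 2.8561) = √4.0382, |v| = √(0.69² + (-0.22)² + 2.96²) = √(0.4761 + 0.0484 + 8.7616) = √9.2861.
cos θ = (u·v)/(|u||v|) = 4.7795/(√4.0382·√9.2861) ≈ 0.7805
Cosine distance = 1 - cos θ ≈ 1 - 0.7805 = 0.2195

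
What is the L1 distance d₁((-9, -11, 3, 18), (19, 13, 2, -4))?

Σ|x_i - y_i| = |-9 - 19| + |-11 - 13| + |3 - 2| + |18 - (-4)| = 28 + 24 + 1 + 22 = 75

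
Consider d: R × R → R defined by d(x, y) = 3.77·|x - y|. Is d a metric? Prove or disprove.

Yes. Since |x - y| is a metric on R and 3.77 > 0, the positive scalar multiple 3.77·|x - y| is also a metric: scaling by a positive constant preserves non-negativity, identity (d=0 ⟺ |x-y|=0 ⟺ x=y), symmetry, and the triangle inequality.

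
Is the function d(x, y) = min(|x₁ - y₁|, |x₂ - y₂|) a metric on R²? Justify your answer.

No. d fails identity of indiscernibles: take x = (0, 0) and y = (0, 4). Then d(x,y) = min(|0 - 0|, |0 - 4|) = min(0, 4) = 0, yet x ≠ y.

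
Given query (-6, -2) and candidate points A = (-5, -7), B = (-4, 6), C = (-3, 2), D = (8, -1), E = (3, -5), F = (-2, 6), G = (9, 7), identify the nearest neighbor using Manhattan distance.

Distances: d(A) = 6, d(B) = 10, d(C) = 7, d(D) = 15, d(E) = 12, d(F) = 12, d(G) = 24. Nearest: A = (-5, -7) with distance 6.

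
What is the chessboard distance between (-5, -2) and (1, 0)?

max(|x_i - y_i|) = max(|-5 - 1|, |-2 - 0|) = max(6, 2) = 6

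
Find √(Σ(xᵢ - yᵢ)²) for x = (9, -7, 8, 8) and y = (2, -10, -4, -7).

√(Σ(x_i - y_i)²) = √((9 - 2)² + (-7 - (-10))² + (8 - (-4))² + (8 - (-7))²)
= √(7² + 3² + 12² + 15²) = √(49 + 9 + 144 + 225) = √427 ≈ 20.664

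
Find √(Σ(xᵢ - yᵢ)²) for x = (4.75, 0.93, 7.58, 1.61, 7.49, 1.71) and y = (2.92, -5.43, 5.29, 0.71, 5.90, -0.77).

√(Σ(x_i - y_i)²) = √((4.75 - 2.92)² + (0.93 - (-5.43))² + (7.58 - 5.29)² + (1.61 - 0.71)² + (7.49 - 5.9)² + (1.71 - (-0.77))²)
= √(1.83² + 6.36² + 2.29² + 0.9² + 1.59² + 2.48²) = √(3.3489 + 40.4496 + 5.2441 + 0.81 + 2.5281 + 6.1504) = √58.5311 ≈ 7.6506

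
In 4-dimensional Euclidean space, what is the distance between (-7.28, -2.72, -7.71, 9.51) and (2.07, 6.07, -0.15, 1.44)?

√(Σ(x_i - y_i)²) = √((-7.28 - 2.07)² + (-2.72 - 6.07)² + (-7.71 - (-0.15))² + (9.51 - 1.44)²)
= √((-9.35)² + (-8.79)² + (-7.56)² + 8.07²) = √(87.4225 + 77.2641 + 57.1536 + 65.1249) = √286.9651 ≈ 16.94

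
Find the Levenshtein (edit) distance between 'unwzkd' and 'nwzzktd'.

Let D[i][j] be the edit distance between the first i characters of 'unwzkd' and the first j characters of 'nwzzktd', with D[i][0] = i, D[0][j] = j, and D[i][j] = D[i-1][j-1] if the characters match, else 1 + min(D[i-1][j], D[i][j-1], D[i-1][j-1]). Filling the table (rows: prefixes of 'unwzkd', columns: prefixes of 'nwzzktd'):
     ε  n  w  z  z  k  t  d
  ε  0  1  2  3  4  5  6  7
  u  1  1  2  3  4  5  6  7
  n  2  1  2  3  4  5  6  7
  w  3  2  1  2  3  4  5  6
  z  4  3  2  1  2  3  4  5
  k  5  4  3  2  2  2  3  4
  d  6  5  4  3  3  3  3  3
The bottom-right entry gives D[6][7] = 3, so no sequence of fewer than 3 edits works. Backtracking through the table gives one optimal edit sequence (3 edits):
  unwzkd → nwzkd (del u @1)
  nwzkd → nwzzkd (ins z @3)
  nwzzkd → nwzzktd (ins t @6)
Edit distance = 3.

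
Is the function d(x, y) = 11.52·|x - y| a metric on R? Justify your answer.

Yes. Since |x - y| is a metric on R and 11.52 > 0, the positive scalar multiple 11.52·|x - y| is also a metric: scaling by a positive constant preserves non-negativity, identity (d=0 ⟺ |x-y|=0 ⟺ x=y), symmetry, and the triangle inequality.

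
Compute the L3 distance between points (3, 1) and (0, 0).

(Σ|x_i - y_i|^3)^(1/3) = (|3 - 0|^3 + |1 - 0|^3)^(1/3)
= (3^3 + 1^3)^(1/3) = (27 + 1)^(1/3) = (28)^(1/3) ≈ 3.0366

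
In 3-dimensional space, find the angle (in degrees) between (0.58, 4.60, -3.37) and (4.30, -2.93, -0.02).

With u = (0.58, 4.60, -3.37), v = (4.30, -2.93, -0.02):
u·v = 0.58·4.3 + 4.6·(-2.93) + (-3.37)·(-0.02) = 2.494 + (-13.478) + 0.0674 = -10.9166.
|u| = √(0.58² + 4.6² + (-3.37)²) = √(0.3364 + 21.16 + 11.3569) = √32.8533, |v| = √(4.3² + (-2.93)² + (-0.02)²) = √(18.49 + 8.5849 + 0.0004) = √27.0753.
cos θ = (u·v)/(|u||v|) = -10.9166/(√32.8533·√27.0753) ≈ -0.366025
θ = arccos(-0.366025) ≈ 111.47°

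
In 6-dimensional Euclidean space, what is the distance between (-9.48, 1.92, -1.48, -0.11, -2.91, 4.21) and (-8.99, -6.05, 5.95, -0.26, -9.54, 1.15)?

√(Σ(x_i - y_i)²) = √((-9.48 - (-8.99))² + (1.92 - (-6.05))² + (-1.48 - 5.95)² + (-0.11 - (-0.26))² + (-2.91 - (-9.54))² + (4.21 - 1.15)²)
= √((-0.49)² + 7.97² + (-7.43)² + 0.15² + 6.63² + 3.06²) = √(0.2401 + 63.5209 + 55.2049 + 0.0225 + 43.9569 + 9.3636) = √172.3089 ≈ 13.1266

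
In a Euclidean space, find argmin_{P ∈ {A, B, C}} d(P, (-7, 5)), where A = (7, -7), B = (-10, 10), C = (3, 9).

Distances: d(A) ≈ 18.4391, d(B) ≈ 5.831, d(C) ≈ 10.7703. Nearest: B = (-10, 10) with distance 5.831.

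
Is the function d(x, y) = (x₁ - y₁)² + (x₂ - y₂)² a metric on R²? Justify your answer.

No. The squared Euclidean distance fails the triangle inequality. Counterexample: x = (0, 0), y = (5, 4), z = (10, 8). d(x,z) = 10² + 8² = 164, but d(x,y) + d(y,z) = (5² + 4²) + (5² + 4²) = 41 + 41 = 82. Since 164 > 82, the triangle inequality is violated. (Note: √d, the ordinary Euclidean distance, IS a metric.)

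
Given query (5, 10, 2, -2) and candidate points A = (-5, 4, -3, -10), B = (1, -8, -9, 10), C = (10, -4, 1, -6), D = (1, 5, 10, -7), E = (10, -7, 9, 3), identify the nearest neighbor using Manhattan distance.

Distances: d(A) = 29, d(B) = 45, d(C) = 24, d(D) = 22, d(E) = 34. Nearest: D = (1, 5, 10, -7) with distance 22.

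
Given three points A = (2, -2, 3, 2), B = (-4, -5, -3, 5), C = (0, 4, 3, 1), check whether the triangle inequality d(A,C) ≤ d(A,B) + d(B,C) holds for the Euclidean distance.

d(A,B) = √(6² + 3² + 6² + 3²) = √90 ≈ 9.4868, d(B,C) = √(4² + 9² + 6² + 4²) = √149 ≈ 12.2066, d(A,C) = √(2² + 6² + 0² + 1²) = √41 ≈ 6.4031.
d(A,C) ≈ 6.4031 ≤ 9.4868 + 12.2066 = 21.6934. Triangle inequality is satisfied.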